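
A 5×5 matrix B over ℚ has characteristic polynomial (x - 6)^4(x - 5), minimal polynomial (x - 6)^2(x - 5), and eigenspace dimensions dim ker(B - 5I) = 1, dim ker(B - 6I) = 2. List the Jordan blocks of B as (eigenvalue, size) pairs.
Jordan blocks: (5, 1), (6, 2), (6, 2)

λ = 5: algebraic multiplicity 1 (exponent in χ_B), largest block size 1 (exponent in m_B), 1 block (geometric multiplicity). This forces block sizes [1].
λ = 6: algebraic multiplicity 4 (exponent in χ_B), largest block size 2 (exponent in m_B), 2 blocks (geometric multiplicity). These force block sizes [2, 2].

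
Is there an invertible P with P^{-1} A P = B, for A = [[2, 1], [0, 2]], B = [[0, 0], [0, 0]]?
trace(A) = 4 but trace(B) = 0. The trace is a similarity invariant, so A and B are not similar.

No.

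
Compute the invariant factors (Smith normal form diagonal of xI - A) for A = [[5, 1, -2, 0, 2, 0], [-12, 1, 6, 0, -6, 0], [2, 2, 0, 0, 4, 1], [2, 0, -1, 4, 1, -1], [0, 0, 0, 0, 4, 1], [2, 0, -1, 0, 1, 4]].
The Jordan structure of A has elementary divisors (x - 1)^2, (x - 4)^3, (x - 4). Arranging the block sizes at each eigenvalue in decreasing order and taking row products gives the invariant factors.

Invariant factors (smallest first, each dividing the next): x - 4, (x - 4)^3(x - 1)^2.

Check: the last factor (x - 4)^3(x - 1)^2 is the minimal polynomial, and the product (x - 4)^4(x - 1)^2 is the characteristic polynomial.

x - 4, (x - 4)^3(x - 1)^2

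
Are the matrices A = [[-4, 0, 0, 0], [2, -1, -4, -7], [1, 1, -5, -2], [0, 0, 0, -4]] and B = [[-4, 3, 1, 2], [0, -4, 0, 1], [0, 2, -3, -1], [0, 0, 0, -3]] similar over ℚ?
No.

Both have characteristic polynomial (x + 3)^2(x + 4)^2, but the minimal polynomial of A is (x + 3)^2(x + 4) while the minimal polynomial of B is (x + 3)^2(x + 4)^2. The minimal polynomial is a similarity invariant, so A and B are not similar.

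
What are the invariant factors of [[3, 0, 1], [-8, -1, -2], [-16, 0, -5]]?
x + 1, (x + 1)^2

The Jordan structure of A has elementary divisors (x + 1)^2, (x + 1). Arranging the block sizes at each eigenvalue in decreasing order and taking row products gives the invariant factors.

Invariant factors (smallest first, each dividing the next): x + 1, (x + 1)^2.

Check: the last factor (x + 1)^2 is the minimal polynomial, and the product (x + 1)^3 is the characteristic polynomial.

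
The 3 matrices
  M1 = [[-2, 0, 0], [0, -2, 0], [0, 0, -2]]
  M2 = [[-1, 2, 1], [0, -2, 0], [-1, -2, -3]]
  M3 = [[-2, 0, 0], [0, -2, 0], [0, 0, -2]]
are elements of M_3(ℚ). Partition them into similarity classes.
Characteristic polynomials: χ_{M1} = (x + 2)^3, χ_{M2} = (x + 2)^3, χ_{M3} = (x + 2)^3.

{M1, M3}: invariant factors x + 2, x + 2, x + 2.

{M2}: invariant factors x + 2, (x + 2)^2.

Matrices are similar if and only if their invariant-factor lists agree; the partition into similarity classes is {M1, M3}, {M2}.

2 classes: {M1, M3}, {M2}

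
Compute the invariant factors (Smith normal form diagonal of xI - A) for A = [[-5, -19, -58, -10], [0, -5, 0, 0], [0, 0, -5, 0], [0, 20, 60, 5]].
x + 5, (x - 5)(x + 5)^2

The Jordan structure of A has elementary divisors (x + 5)^2, (x + 5), (x - 5). Arranging the block sizes at each eigenvalue in decreasing order and taking row products gives the invariant factors.

Invariant factors (smallest first, each dividing the next): x + 5, (x - 5)(x + 5)^2.

Check: the last factor (x - 5)(x + 5)^2 is the minimal polynomial, and the product (x - 5)(x + 5)^3 is the characteristic polynomial.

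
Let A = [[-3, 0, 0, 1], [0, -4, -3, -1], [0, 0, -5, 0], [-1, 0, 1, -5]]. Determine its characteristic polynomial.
xI - A = [[x + 3, 0, 0, -1], [0, x + 4, 3, 1], [0, 0, x + 5, 0], [1, 0, -1, x + 5]].

Expanding det(xI - A) along the first row:
det(xI - A) = + (x + 3)·det([[x + 4, 3, 1], [0, x + 5, 0], [0, -1, x + 5]]) - (0)·det([[0, 3, 1], [0, x + 5, 0], [1, -1, x + 5]]) + (0)·det([[0, x + 4, 1], [0, 0, 0], [1, 0, x + 5]]) - (-1)·det([[0, x + 4, 3], [0, 0, x + 5], [1, 0, -1]]).

Evaluating gives χ_A(x) = x^4 + 17x^3 + 108x^2 + 304x + 320 = (x + 4)^3(x + 5).

χ_A(x) = (x + 4)^3(x + 5)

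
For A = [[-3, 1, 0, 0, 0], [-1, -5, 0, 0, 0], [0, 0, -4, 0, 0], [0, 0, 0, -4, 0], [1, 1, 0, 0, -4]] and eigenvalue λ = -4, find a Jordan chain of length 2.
v_1 = [[0, 1, 1, 1, 0]]^T, v_2 = [[1, -1, 0, 0, 1]]^T

We seek v_1 ∈ ker((A + 4I)^2) \ ker(A + 4I), then set v_{i+1} = (A + 4I) v_i.

One such chain is v_1 = [[0, 1, 1, 1, 0]]^T, v_2 = [[1, -1, 0, 0, 1]]^T. Check: (A + 4I) v_2 = [[0, 0, 0, 0, 0]]^T = 0.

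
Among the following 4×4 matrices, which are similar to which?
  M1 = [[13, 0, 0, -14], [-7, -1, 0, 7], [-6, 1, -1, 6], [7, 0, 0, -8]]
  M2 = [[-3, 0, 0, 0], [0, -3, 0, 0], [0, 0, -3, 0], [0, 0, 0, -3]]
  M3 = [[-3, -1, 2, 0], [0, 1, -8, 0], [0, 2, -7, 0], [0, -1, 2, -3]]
Characteristic polynomials: χ_{M1} = (x - 6)(x + 1)^3, χ_{M2} = (x + 3)^4, χ_{M3} = (x + 3)^4.

{M1}: invariant factors x + 1, (x - 6)(x + 1)^2.

{M2}: invariant factors x + 3, x + 3, x + 3, x + 3.

{M3}: invariant factors x + 3, x + 3, (x + 3)^2.

Matrices are similar if and only if their invariant-factor lists agree; the partition into similarity classes is {M1}, {M2}, {M3}.

3 classes: {M1}, {M2}, {M3}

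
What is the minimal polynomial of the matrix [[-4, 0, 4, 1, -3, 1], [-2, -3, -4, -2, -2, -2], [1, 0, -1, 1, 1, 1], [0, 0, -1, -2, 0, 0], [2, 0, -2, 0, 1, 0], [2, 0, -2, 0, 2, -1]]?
The characteristic polynomial factors as (x + 1)^4(x + 3)^2. The minimal polynomial is ∏(x - λ)^{k_λ} where k_λ is the size of the largest Jordan block at λ.

For λ = -3: rank(A + 3I) = 4, and the largest Jordan block has size 1 (the smallest k with rank((A + 3I)^k) = rank((A + 3I)^(k+1))).
For λ = -1: rank(A + I) = 4, and the largest Jordan block has size 3 (the smallest k with rank((A + I)^k) = rank((A + I)^(k+1))).

So m_A(x) = (x + 1)^3(x + 3).

m_A(x) = (x + 1)^3(x + 3)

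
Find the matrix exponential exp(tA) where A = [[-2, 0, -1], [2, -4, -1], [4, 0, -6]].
e^{tA} = [[(2*t + 1)*e^{-4*t}, 0, -t*e^{-4*t}], [2*t*e^{-4*t}, e^{-4*t}, -t*e^{-4*t}], [4*t*e^{-4*t}, 0, (1 - 2*t)*e^{-4*t}]]

A has Jordan form J = [[-4, 1, 0], [0, -4, 0], [0, 0, -4]] with A = PJP^{-1}, so e^{tA} = P e^{tJ} P^{-1}.

For a Jordan block J_k(λ), e^{tJ_k(λ)} = e^{λt} · (I + tN + t^2 N^2/2! + ... + t^{k-1} N^{k-1}/(k-1)!) where N is the nilpotent superdiagonal part.

Assembling the blocks and conjugating back gives the entries of e^{tA} as shown above.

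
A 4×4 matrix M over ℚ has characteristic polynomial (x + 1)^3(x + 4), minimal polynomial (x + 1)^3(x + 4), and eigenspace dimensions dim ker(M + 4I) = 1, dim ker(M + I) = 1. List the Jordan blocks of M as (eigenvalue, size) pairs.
λ = -4: algebraic multiplicity 1 (exponent in χ_M), largest block size 1 (exponent in m_M), 1 block (geometric multiplicity). This forces block sizes [1].
λ = -1: algebraic multiplicity 3 (exponent in χ_M), largest block size 3 (exponent in m_M), 1 block (geometric multiplicity). This forces block sizes [3].

Jordan blocks: (-4, 1), (-1, 3)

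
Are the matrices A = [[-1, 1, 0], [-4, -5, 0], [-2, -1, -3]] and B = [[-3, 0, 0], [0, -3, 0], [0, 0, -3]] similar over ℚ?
No.

Both have characteristic polynomial (x + 3)^3, but the minimal polynomial of A is (x + 3)^2 while the minimal polynomial of B is x + 3. The minimal polynomial is a similarity invariant, so A and B are not similar.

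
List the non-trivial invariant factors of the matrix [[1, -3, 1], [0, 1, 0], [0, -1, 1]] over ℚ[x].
The Jordan structure of A has elementary divisors (x - 1)^3. Arranging the block sizes at each eigenvalue in decreasing order and taking row products gives the invariant factors.

Invariant factors (smallest first, each dividing the next): (x - 1)^3.

Check: the last factor (x - 1)^3 is the minimal polynomial, and the product (x - 1)^3 is the characteristic polynomial.

(x - 1)^3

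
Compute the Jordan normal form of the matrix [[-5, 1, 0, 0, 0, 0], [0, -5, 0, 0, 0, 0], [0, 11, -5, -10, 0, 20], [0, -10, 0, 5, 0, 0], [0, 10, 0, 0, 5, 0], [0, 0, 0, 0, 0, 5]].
The characteristic polynomial is det(xI - A) = (x - 5)^3(x + 5)^3, so the eigenvalues are -5 (algebraic multiplicity 3), 5 (algebraic multiplicity 3).

For λ = -5: rank(A + 5I) = 4, rank((A + 5I)^2) = 3. The eigenspace has dimension 6 - 4 = 2, so there are 2 Jordan blocks; the rank sequence gives block sizes [2, 1].

For λ = 5: rank(A - 5I) = 3. The eigenspace has dimension 6 - 3 = 3, so there are 3 Jordan blocks; the rank sequence gives block sizes [1, 1, 1].

Assembling the blocks gives the Jordan form J above.

J = [[-5, 1, 0, 0, 0, 0], [0, -5, 0, 0, 0, 0], [0, 0, -5, 0, 0, 0], [0, 0, 0, 5, 0, 0], [0, 0, 0, 0, 5, 0], [0, 0, 0, 0, 0, 5]]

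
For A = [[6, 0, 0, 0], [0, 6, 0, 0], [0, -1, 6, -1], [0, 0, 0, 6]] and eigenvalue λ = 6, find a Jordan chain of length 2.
We seek v_1 ∈ ker((A - 6I)^2) \ ker(A - 6I), then set v_{i+1} = (A - 6I) v_i.

One such chain is v_1 = [[0, 1, -1, 0]]^T, v_2 = [[0, 0, -1, 0]]^T. Check: (A - 6I) v_2 = [[0, 0, 0, 0]]^T = 0.

v_1 = [[0, 1, -1, 0]]^T, v_2 = [[0, 0, -1, 0]]^T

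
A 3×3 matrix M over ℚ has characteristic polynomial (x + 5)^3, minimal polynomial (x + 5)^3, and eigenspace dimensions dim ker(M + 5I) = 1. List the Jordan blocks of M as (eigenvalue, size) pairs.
Jordan blocks: (-5, 3)

λ = -5: algebraic multiplicity 3 (exponent in χ_M), largest block size 3 (exponent in m_M), 1 block (geometric multiplicity). This forces block sizes [3].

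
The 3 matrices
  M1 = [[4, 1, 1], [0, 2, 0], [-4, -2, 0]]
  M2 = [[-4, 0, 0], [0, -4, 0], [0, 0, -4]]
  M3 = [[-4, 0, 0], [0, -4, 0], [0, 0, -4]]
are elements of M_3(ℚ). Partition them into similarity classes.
2 classes: {M1}, {M2, M3}

Characteristic polynomials: χ_{M1} = (x - 2)^3, χ_{M2} = (x + 4)^3, χ_{M3} = (x + 4)^3.

{M1}: invariant factors x - 2, (x - 2)^2.

{M2, M3}: invariant factors x + 4, x + 4, x + 4.

Matrices are similar if and only if their invariant-factor lists agree; the partition into similarity classes is {M1}, {M2, M3}.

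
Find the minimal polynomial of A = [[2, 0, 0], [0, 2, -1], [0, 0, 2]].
m_A(x) = (x - 2)^2

The characteristic polynomial factors as (x - 2)^3. The minimal polynomial is ∏(x - λ)^{k_λ} where k_λ is the size of the largest Jordan block at λ.

For λ = 2: rank(A - 2I) = 1, and the largest Jordan block has size 2 (the smallest k with rank((A - 2I)^k) = rank((A - 2I)^(k+1))).

So m_A(x) = (x - 2)^2.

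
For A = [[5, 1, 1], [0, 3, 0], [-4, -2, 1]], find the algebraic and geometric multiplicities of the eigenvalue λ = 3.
algebraic multiplicity 3, geometric multiplicity 2

The characteristic polynomial is (x - 3)^3, so the factor x - 3 appears with exponent 3: the algebraic multiplicity is 3.

rank(A - 3I) = 1, so the eigenspace has dimension 3 - 1 = 2: the geometric multiplicity is 2.

Since 2 < 3, A is not diagonalizable.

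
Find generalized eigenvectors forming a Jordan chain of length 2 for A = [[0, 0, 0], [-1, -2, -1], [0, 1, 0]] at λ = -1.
We seek v_1 ∈ ker((A + I)^2) \ ker(A + I), then set v_{i+1} = (A + I) v_i.

One such chain is v_1 = [[0, 2, -1]]^T, v_2 = [[0, -1, 1]]^T. Check: (A + I) v_2 = [[0, 0, 0]]^T = 0.

v_1 = [[0, 2, -1]]^T, v_2 = [[0, -1, 1]]^T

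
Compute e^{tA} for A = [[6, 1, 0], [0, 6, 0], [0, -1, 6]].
A has Jordan form J = [[6, 1, 0], [0, 6, 0], [0, 0, 6]] with A = PJP^{-1}, so e^{tA} = P e^{tJ} P^{-1}.

For a Jordan block J_k(λ), e^{tJ_k(λ)} = e^{λt} · (I + tN + t^2 N^2/2! + ... + t^{k-1} N^{k-1}/(k-1)!) where N is the nilpotent superdiagonal part.

Assembling the blocks and conjugating back gives the entries of e^{tA} as shown above.

e^{tA} = [[e^{6*t}, t*e^{6*t}, 0], [0, e^{6*t}, 0], [0, -t*e^{6*t}, e^{6*t}]]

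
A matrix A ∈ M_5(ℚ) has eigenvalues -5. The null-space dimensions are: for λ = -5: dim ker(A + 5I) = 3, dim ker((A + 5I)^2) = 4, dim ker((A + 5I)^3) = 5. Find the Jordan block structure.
Jordan blocks: (-5, 3), (-5, 1), (-5, 1)

λ = -5: successive nullity increments [3, 1, 1] count blocks of size ≥ k; block sizes are [3, 1, 1].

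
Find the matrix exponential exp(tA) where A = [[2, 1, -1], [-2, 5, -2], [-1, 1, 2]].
e^{tA} = [[(1 - t)*e^{3*t}, t*e^{3*t}, -t*e^{3*t}], [-2*t*e^{3*t}, (2*t + 1)*e^{3*t}, -2*t*e^{3*t}], [-t*e^{3*t}, t*e^{3*t}, (1 - t)*e^{3*t}]]

A has Jordan form J = [[3, 1, 0], [0, 3, 0], [0, 0, 3]] with A = PJP^{-1}, so e^{tA} = P e^{tJ} P^{-1}.

For a Jordan block J_k(λ), e^{tJ_k(λ)} = e^{λt} · (I + tN + t^2 N^2/2! + ... + t^{k-1} N^{k-1}/(k-1)!) where N is the nilpotent superdiagonal part.

Assembling the blocks and conjugating back gives the entries of e^{tA} as shown above.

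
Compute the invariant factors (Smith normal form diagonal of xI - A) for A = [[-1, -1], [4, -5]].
The Jordan structure of A has elementary divisors (x + 3)^2. Arranging the block sizes at each eigenvalue in decreasing order and taking row products gives the invariant factors.

Invariant factors (smallest first, each dividing the next): (x + 3)^2.

Check: the last factor (x + 3)^2 is the minimal polynomial, and the product (x + 3)^2 is the characteristic polynomial.

(x + 3)^2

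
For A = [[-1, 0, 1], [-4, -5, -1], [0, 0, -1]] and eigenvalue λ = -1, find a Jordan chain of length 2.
v_1 = [[0, 0, 1]]^T, v_2 = [[1, -1, 0]]^T

We seek v_1 ∈ ker((A + I)^2) \ ker(A + I), then set v_{i+1} = (A + I) v_i.

One such chain is v_1 = [[0, 0, 1]]^T, v_2 = [[1, -1, 0]]^T. Check: (A + I) v_2 = [[0, 0, 0]]^T = 0.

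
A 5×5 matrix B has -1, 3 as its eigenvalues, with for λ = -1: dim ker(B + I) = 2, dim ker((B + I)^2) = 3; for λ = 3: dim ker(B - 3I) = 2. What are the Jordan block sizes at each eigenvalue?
Jordan blocks: (-1, 2), (-1, 1), (3, 1), (3, 1)

λ = -1: successive nullity increments [2, 1] count blocks of size ≥ k; block sizes are [2, 1].
λ = 3: successive nullity increments [2] count blocks of size ≥ k; block sizes are [1, 1].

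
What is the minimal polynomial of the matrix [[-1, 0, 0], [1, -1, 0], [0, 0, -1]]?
m_A(x) = (x + 1)^2

The characteristic polynomial factors as (x + 1)^3. The minimal polynomial is ∏(x - λ)^{k_λ} where k_λ is the size of the largest Jordan block at λ.

For λ = -1: rank(A + I) = 1, and the largest Jordan block has size 2 (the smallest k with rank((A + I)^k) = rank((A + I)^(k+1))).

So m_A(x) = (x + 1)^2.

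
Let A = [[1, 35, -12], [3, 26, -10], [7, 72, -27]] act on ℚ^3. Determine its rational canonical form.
R = [[0, 0, -5], [1, 0, 4], [0, 1, 0]]

The invariant factors of A (the non-unit diagonal entries of the Smith normal form of xI - A over ℚ[x]) are x^3 - 4x + 5, each dividing the next. The characteristic polynomial is their product, x^3 - 4x + 5.

The rational canonical form is the block-diagonal matrix of companion matrices C(f_i):
R = [[0, 0, -5], [1, 0, 4], [0, 1, 0]].

Note the characteristic polynomial does not split into linear factors over ℚ, so A has no Jordan form over ℚ; the rational canonical form exists over any field.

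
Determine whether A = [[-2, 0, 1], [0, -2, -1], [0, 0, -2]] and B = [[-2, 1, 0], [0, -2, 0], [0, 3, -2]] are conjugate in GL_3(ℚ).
Two matrices over a field are similar if and only if they have the same invariant factors.

Both A and B have characteristic polynomial (x + 2)^3 and minimal polynomial (x + 2)^2. Computing further, both have invariant factors x + 2, (x + 2)^2. Hence A and B are similar.

Yes.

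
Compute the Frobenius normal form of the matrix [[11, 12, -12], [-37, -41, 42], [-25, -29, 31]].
The invariant factors of A (the non-unit diagonal entries of the Smith normal form of xI - A over ℚ[x]) are (x - 5)(x^2 + 4x + 1), each dividing the next. The characteristic polynomial is their product, (x - 5)(x^2 + 4x + 1).

The rational canonical form is the block-diagonal matrix of companion matrices C(f_i):
R = [[0, 0, 5], [1, 0, 19], [0, 1, 1]].

Note the characteristic polynomial does not split into linear factors over ℚ, so A has no Jordan form over ℚ; the rational canonical form exists over any field.

R = [[0, 0, 5], [1, 0, 19], [0, 1, 1]]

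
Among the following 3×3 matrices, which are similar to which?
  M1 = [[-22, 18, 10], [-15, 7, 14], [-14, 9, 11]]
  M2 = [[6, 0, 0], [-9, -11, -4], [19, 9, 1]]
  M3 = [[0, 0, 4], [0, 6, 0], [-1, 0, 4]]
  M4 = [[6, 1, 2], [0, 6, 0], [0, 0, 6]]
3 classes: {M1, M2}, {M3}, {M4}

Characteristic polynomials: χ_{M1} = (x - 6)(x + 5)^2, χ_{M2} = (x - 6)(x + 5)^2, χ_{M3} = (x - 6)(x - 2)^2, χ_{M4} = (x - 6)^3.

{M1, M2}: invariant factors (x - 6)(x + 5)^2.

{M3}: invariant factors (x - 6)(x - 2)^2.

{M4}: invariant factors x - 6, (x - 6)^2.

Matrices are similar if and only if their invariant-factor lists agree; the partition into similarity classes is {M1, M2}, {M3}, {M4}.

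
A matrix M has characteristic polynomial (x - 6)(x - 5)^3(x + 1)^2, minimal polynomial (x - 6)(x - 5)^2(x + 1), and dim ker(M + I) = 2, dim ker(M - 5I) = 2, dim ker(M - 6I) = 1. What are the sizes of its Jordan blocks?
Jordan blocks: (-1, 1), (-1, 1), (5, 2), (5, 1), (6, 1)

λ = -1: algebraic multiplicity 2 (exponent in χ_M), largest block size 1 (exponent in m_M), 2 blocks (geometric multiplicity). These force block sizes [1, 1].
λ = 5: algebraic multiplicity 3 (exponent in χ_M), largest block size 2 (exponent in m_M), 2 blocks (geometric multiplicity). These force block sizes [2, 1].
λ = 6: algebraic multiplicity 1 (exponent in χ_M), largest block size 1 (exponent in m_M), 1 block (geometric multiplicity). This forces block sizes [1].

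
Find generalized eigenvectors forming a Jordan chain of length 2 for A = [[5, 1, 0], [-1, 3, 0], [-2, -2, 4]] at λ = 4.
We seek v_1 ∈ ker((A - 4I)^2) \ ker(A - 4I), then set v_{i+1} = (A - 4I) v_i.

One such chain is v_1 = [[-2, 3, 8]]^T, v_2 = [[1, -1, -2]]^T. Check: (A - 4I) v_2 = [[0, 0, 0]]^T = 0.

v_1 = [[-2, 3, 8]]^T, v_2 = [[1, -1, -2]]^T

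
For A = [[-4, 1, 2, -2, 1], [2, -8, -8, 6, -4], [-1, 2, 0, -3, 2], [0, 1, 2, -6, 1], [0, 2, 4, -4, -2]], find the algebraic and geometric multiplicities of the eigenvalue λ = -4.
algebraic multiplicity 5, geometric multiplicity 3

The characteristic polynomial is (x + 4)^5, so the factor x + 4 appears with exponent 5: the algebraic multiplicity is 5.

rank(A + 4I) = 2, so the eigenspace has dimension 5 - 2 = 3: the geometric multiplicity is 3.

Since 3 < 5, A is not diagonalizable.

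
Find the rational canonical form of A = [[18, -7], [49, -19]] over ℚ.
The invariant factors of A (the non-unit diagonal entries of the Smith normal form of xI - A over ℚ[x]) are x^2 + x + 1, each dividing the next. The characteristic polynomial is their product, x^2 + x + 1.

The rational canonical form is the block-diagonal matrix of companion matrices C(f_i):
R = [[0, -1], [1, -1]].

Note the characteristic polynomial does not split into linear factors over ℚ, so A has no Jordan form over ℚ; the rational canonical form exists over any field.

R = [[0, -1], [1, -1]]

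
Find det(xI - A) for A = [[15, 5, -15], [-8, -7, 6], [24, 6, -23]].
χ_A(x) = (x + 5)^3

xI - A = [[x - 15, -5, 15], [8, x + 7, -6], [-24, -6, x + 23]].

Expanding det(xI - A) along the first row:
det(xI - A) = + (x - 15)·det([[x + 7, -6], [-6, x + 23]]) - (-5)·det([[8, -6], [-24, x + 23]]) + (15)·det([[8, x + 7], [-24, -6]]).

Evaluating gives χ_A(x) = x^3 + 15x^2 + 75x + 125 = (x + 5)^3.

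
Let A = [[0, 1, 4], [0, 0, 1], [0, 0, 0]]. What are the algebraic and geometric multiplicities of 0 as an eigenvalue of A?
algebraic multiplicity 3, geometric multiplicity 1

The characteristic polynomial is x^3, so the factor x appears with exponent 3: the algebraic multiplicity is 3.

rank(A) = 2, so the eigenspace has dimension 3 - 2 = 1: the geometric multiplicity is 1.

Since 1 < 3, A is not diagonalizable.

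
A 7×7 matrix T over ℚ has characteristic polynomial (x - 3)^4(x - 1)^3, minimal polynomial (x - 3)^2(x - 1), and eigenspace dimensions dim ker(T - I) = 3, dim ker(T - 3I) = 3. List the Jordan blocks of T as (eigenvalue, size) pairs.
λ = 1: algebraic multiplicity 3 (exponent in χ_T), largest block size 1 (exponent in m_T), 3 blocks (geometric multiplicity). These force block sizes [1, 1, 1].
λ = 3: algebraic multiplicity 4 (exponent in χ_T), largest block size 2 (exponent in m_T), 3 blocks (geometric multiplicity). These force block sizes [2, 1, 1].

Jordan blocks: (1, 1), (1, 1), (1, 1), (3, 2), (3, 1), (3, 1)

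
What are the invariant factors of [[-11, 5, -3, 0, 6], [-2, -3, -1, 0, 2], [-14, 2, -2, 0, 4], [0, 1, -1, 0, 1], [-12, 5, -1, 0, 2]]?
x^2(x + 4)(x + 5)^2

The Jordan structure of A has elementary divisors (x + 5)^2, (x + 4), x^2. Arranging the block sizes at each eigenvalue in decreasing order and taking row products gives the invariant factors.

Invariant factors (smallest first, each dividing the next): x^2(x + 4)(x + 5)^2.

Check: the last factor x^2(x + 4)(x + 5)^2 is the minimal polynomial, and the product x^2(x + 4)(x + 5)^2 is the characteristic polynomial.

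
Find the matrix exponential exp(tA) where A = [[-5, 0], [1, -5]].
A has Jordan form J = [[-5, 1], [0, -5]] with A = PJP^{-1}, so e^{tA} = P e^{tJ} P^{-1}.

For a Jordan block J_k(λ), e^{tJ_k(λ)} = e^{λt} · (I + tN + t^2 N^2/2! + ... + t^{k-1} N^{k-1}/(k-1)!) where N is the nilpotent superdiagonal part.

Assembling the blocks and conjugating back gives the entries of e^{tA} as shown above.

e^{tA} = [[e^{-5*t}, 0], [t*e^{-5*t}, e^{-5*t}]]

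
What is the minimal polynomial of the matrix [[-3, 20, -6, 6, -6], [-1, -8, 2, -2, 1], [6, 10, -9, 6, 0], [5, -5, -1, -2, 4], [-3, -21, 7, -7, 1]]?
The characteristic polynomial factors as (x + 3)^2(x + 5)^3. The minimal polynomial is ∏(x - λ)^{k_λ} where k_λ is the size of the largest Jordan block at λ.

For λ = -5: rank(A + 5I) = 4, and the largest Jordan block has size 3 (the smallest k with rank((A + 5I)^k) = rank((A + 5I)^(k+1))).
For λ = -3: rank(A + 3I) = 3, and the largest Jordan block has size 1 (the smallest k with rank((A + 3I)^k) = rank((A + 3I)^(k+1))).

So m_A(x) = (x + 3)(x + 5)^3.

m_A(x) = (x + 3)(x + 5)^3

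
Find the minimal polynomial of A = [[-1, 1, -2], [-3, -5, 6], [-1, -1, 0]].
m_A(x) = (x + 2)^2

The characteristic polynomial factors as (x + 2)^3. The minimal polynomial is ∏(x - λ)^{k_λ} where k_λ is the size of the largest Jordan block at λ.

For λ = -2: rank(A + 2I) = 1, and the largest Jordan block has size 2 (the smallest k with rank((A + 2I)^k) = rank((A + 2I)^(k+1))).

So m_A(x) = (x + 2)^2.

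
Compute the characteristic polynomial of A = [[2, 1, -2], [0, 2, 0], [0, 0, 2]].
xI - A = [[x - 2, -1, 2], [0, x - 2, 0], [0, 0, x - 2]].

Expanding det(xI - A) along the first row:
det(xI - A) = + (x - 2)·det([[x - 2, 0], [0, x - 2]]) - (-1)·det([[0, 0], [0, x - 2]]) + (2)·det([[0, x - 2], [0, 0]]).

Evaluating gives χ_A(x) = x^3 - 6x^2 + 12x - 8 = (x - 2)^3.

χ_A(x) = (x - 2)^3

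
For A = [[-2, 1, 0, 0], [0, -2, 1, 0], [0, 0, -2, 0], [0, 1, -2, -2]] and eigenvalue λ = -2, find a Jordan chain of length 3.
We seek v_1 ∈ ker((A + 2I)^3) \ ker((A + 2I)^2), then set v_{i+1} = (A + 2I) v_i.

One such chain is v_1 = [[-1, 0, 1, -1]]^T, v_2 = [[0, 1, 0, -2]]^T, v_3 = [[1, 0, 0, 1]]^T. Check: (A + 2I) v_3 = [[0, 0, 0, 0]]^T = 0.

v_1 = [[-1, 0, 1, -1]]^T, v_2 = [[0, 1, 0, -2]]^T, v_3 = [[1, 0, 0, 1]]^T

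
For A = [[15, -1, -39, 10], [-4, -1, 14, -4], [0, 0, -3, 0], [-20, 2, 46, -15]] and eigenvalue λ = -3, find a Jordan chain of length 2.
We seek v_1 ∈ ker((A + 3I)^2) \ ker(A + 3I), then set v_{i+1} = (A + 3I) v_i.

One such chain is v_1 = [[0, 1, 0, 0]]^T, v_2 = [[-1, 2, 0, 2]]^T. Check: (A + 3I) v_2 = [[0, 0, 0, 0]]^T = 0.

v_1 = [[0, 1, 0, 0]]^T, v_2 = [[-1, 2, 0, 2]]^T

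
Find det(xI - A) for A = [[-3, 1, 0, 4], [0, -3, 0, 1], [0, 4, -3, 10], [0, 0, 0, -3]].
xI - A = [[x + 3, -1, 0, -4], [0, x + 3, 0, -1], [0, -4, x + 3, -10], [0, 0, 0, x + 3]].

Expanding det(xI - A) along the first row:
det(xI - A) = + (x + 3)·det([[x + 3, 0, -1], [-4, x + 3, -10], [0, 0, x + 3]]) - (-1)·det([[0, 0, -1], [0, x + 3, -10], [0, 0, x + 3]]) + (0)·det([[0, x + 3, -1], [0, -4, -10], [0, 0, x + 3]]) - (-4)·det([[0, x + 3, 0], [0, -4, x + 3], [0, 0, 0]]).

Evaluating gives χ_A(x) = x^4 + 12x^3 + 54x^2 + 108x + 81 = (x + 3)^4.

χ_A(x) = (x + 3)^4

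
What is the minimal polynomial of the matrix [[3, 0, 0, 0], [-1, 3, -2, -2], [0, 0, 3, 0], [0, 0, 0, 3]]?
m_A(x) = (x - 3)^2

The characteristic polynomial factors as (x - 3)^4. The minimal polynomial is ∏(x - λ)^{k_λ} where k_λ is the size of the largest Jordan block at λ.

For λ = 3: rank(A - 3I) = 1, and the largest Jordan block has size 2 (the smallest k with rank((A - 3I)^k) = rank((A - 3I)^(k+1))).

So m_A(x) = (x - 3)^2.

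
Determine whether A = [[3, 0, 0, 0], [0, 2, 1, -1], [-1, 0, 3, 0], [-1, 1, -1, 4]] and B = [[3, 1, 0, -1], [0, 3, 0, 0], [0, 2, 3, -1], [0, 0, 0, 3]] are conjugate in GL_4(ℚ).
Yes.

Two matrices over a field are similar if and only if they have the same invariant factors.

Both A and B have characteristic polynomial (x - 3)^4 and minimal polynomial (x - 3)^2. Computing further, both have invariant factors (x - 3)^2, (x - 3)^2. Hence A and B are similar.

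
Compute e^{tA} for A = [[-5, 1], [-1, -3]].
e^{tA} = [[(1 - t)*e^{-4*t}, t*e^{-4*t}], [-t*e^{-4*t}, (t + 1)*e^{-4*t}]]

A has Jordan form J = [[-4, 1], [0, -4]] with A = PJP^{-1}, so e^{tA} = P e^{tJ} P^{-1}.

For a Jordan block J_k(λ), e^{tJ_k(λ)} = e^{λt} · (I + tN + t^2 N^2/2! + ... + t^{k-1} N^{k-1}/(k-1)!) where N is the nilpotent superdiagonal part.

Assembling the blocks and conjugating back gives the entries of e^{tA} as shown above.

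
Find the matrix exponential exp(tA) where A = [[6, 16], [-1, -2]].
A has Jordan form J = [[2, 1], [0, 2]] with A = PJP^{-1}, so e^{tA} = P e^{tJ} P^{-1}.

For a Jordan block J_k(λ), e^{tJ_k(λ)} = e^{λt} · (I + tN + t^2 N^2/2! + ... + t^{k-1} N^{k-1}/(k-1)!) where N is the nilpotent superdiagonal part.

Assembling the blocks and conjugating back gives the entries of e^{tA} as shown above.

e^{tA} = [[(4*t + 1)*e^{2*t}, 16*t*e^{2*t}], [-t*e^{2*t}, (1 - 4*t)*e^{2*t}]]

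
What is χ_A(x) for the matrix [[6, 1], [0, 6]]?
χ_A(x) = (x - 6)^2

xI - A = [[x - 6, -1], [0, x - 6]].

Expanding det(xI - A) along the first row:
det(xI - A) = + (x - 6)·det([[x - 6]]) - (-1)·det([[0]]).

Evaluating gives χ_A(x) = x^2 - 12x + 36 = (x - 6)^2.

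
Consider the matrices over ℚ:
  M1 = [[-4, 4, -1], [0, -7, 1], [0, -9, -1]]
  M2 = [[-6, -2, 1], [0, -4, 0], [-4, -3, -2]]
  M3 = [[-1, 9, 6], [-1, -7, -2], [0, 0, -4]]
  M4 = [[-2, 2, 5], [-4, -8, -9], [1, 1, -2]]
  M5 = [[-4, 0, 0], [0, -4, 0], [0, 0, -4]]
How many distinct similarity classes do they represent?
3 classes: {M1, M2, M4}, {M3}, {M5}

Characteristic polynomials: χ_{M1} = (x + 4)^3, χ_{M2} = (x + 4)^3, χ_{M3} = (x + 4)^3, χ_{M4} = (x + 4)^3, χ_{M5} = (x + 4)^3.

{M1, M2, M4}: invariant factors (x + 4)^3.

{M3}: invariant factors x + 4, (x + 4)^2.

{M5}: invariant factors x + 4, x + 4, x + 4.

Matrices are similar if and only if their invariant-factor lists agree; the partition into similarity classes is {M1, M2, M4}, {M3}, {M5}.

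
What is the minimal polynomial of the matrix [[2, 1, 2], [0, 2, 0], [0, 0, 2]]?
The characteristic polynomial factors as (x - 2)^3. The minimal polynomial is ∏(x - λ)^{k_λ} where k_λ is the size of the largest Jordan block at λ.

For λ = 2: rank(A - 2I) = 1, and the largest Jordan block has size 2 (the smallest k with rank((A - 2I)^k) = rank((A - 2I)^(k+1))).

So m_A(x) = (x - 2)^2.

m_A(x) = (x - 2)^2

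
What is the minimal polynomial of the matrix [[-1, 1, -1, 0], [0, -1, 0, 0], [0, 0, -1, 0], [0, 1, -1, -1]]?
m_A(x) = (x + 1)^2

The characteristic polynomial factors as (x + 1)^4. The minimal polynomial is ∏(x - λ)^{k_λ} where k_λ is the size of the largest Jordan block at λ.

For λ = -1: rank(A + I) = 1, and the largest Jordan block has size 2 (the smallest k with rank((A + I)^k) = rank((A + I)^(k+1))).

So m_A(x) = (x + 1)^2.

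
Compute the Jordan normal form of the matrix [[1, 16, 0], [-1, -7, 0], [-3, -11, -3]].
J = [[-3, 1, 0], [0, -3, 1], [0, 0, -3]]

The characteristic polynomial is det(xI - A) = (x + 3)^3, so the eigenvalues are -3 (algebraic multiplicity 3).

For λ = -3: rank(A + 3I) = 2, rank((A + 3I)^2) = 1, rank((A + 3I)^3) = 0. The eigenspace has dimension 3 - 2 = 1, so there is 1 Jordan block; the rank sequence gives block sizes [3].

Assembling the blocks gives the Jordan form J above.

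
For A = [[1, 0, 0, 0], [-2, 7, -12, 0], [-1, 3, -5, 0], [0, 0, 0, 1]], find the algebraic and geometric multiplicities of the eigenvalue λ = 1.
The characteristic polynomial is (x - 1)^4, so the factor x - 1 appears with exponent 4: the algebraic multiplicity is 4.

rank(A - I) = 1, so the eigenspace has dimension 4 - 1 = 3: the geometric multiplicity is 3.

Since 3 < 4, A is not diagonalizable.

algebraic multiplicity 4, geometric multiplicity 3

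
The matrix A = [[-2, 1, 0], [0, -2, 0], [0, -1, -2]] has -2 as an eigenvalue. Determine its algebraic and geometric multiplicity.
The characteristic polynomial is (x + 2)^3, so the factor x + 2 appears with exponent 3: the algebraic multiplicity is 3.

rank(A + 2I) = 1, so the eigenspace has dimension 3 - 1 = 2: the geometric multiplicity is 2.

Since 2 < 3, A is not diagonalizable.

algebraic multiplicity 3, geometric multiplicity 2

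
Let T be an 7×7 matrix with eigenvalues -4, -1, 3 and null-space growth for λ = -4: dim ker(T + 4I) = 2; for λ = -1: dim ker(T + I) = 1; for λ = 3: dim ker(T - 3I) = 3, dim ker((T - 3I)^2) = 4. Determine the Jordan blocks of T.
λ = -4: successive nullity increments [2] count blocks of size ≥ k; block sizes are [1, 1].
λ = -1: successive nullity increments [1] count blocks of size ≥ k; block sizes are [1].
λ = 3: successive nullity increments [3, 1] count blocks of size ≥ k; block sizes are [2, 1, 1].

Jordan blocks: (-4, 1), (-4, 1), (-1, 1), (3, 2), (3, 1), (3, 1)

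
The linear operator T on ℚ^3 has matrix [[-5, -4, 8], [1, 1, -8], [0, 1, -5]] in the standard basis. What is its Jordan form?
J = [[-3, 1, 0], [0, -3, 1], [0, 0, -3]]

The characteristic polynomial is det(xI - A) = (x + 3)^3, so the eigenvalues are -3 (algebraic multiplicity 3).

For λ = -3: rank(A + 3I) = 2, rank((A + 3I)^2) = 1, rank((A + 3I)^3) = 0. The eigenspace has dimension 3 - 2 = 1, so there is 1 Jordan block; the rank sequence gives block sizes [3].

Assembling the blocks gives the Jordan form J above.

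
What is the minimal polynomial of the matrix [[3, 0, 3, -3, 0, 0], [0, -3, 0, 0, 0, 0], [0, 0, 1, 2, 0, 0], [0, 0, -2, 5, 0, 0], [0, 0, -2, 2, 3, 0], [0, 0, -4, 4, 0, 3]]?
The characteristic polynomial factors as (x - 3)^5(x + 3). The minimal polynomial is ∏(x - λ)^{k_λ} where k_λ is the size of the largest Jordan block at λ.

For λ = -3: rank(A + 3I) = 5, and the largest Jordan block has size 1 (the smallest k with rank((A + 3I)^k) = rank((A + 3I)^(k+1))).
For λ = 3: rank(A - 3I) = 2, and the largest Jordan block has size 2 (the smallest k with rank((A - 3I)^k) = rank((A - 3I)^(k+1))).

So m_A(x) = (x - 3)^2(x + 3).

m_A(x) = (x - 3)^2(x + 3)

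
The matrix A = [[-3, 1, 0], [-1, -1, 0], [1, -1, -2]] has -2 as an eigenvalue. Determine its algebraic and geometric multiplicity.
The characteristic polynomial is (x + 2)^3, so the factor x + 2 appears with exponent 3: the algebraic multiplicity is 3.

rank(A + 2I) = 1, so the eigenspace has dimension 3 - 1 = 2: the geometric multiplicity is 2.

Since 2 < 3, A is not diagonalizable.

algebraic multiplicity 3, geometric multiplicity 2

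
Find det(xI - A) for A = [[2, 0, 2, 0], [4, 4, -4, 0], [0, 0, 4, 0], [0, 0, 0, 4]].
χ_A(x) = (x - 4)^3(x - 2)

xI - A = [[x - 2, 0, -2, 0], [-4, x - 4, 4, 0], [0, 0, x - 4, 0], [0, 0, 0, x - 4]].

Expanding det(xI - A) along the first row:
det(xI - A) = + (x - 2)·det([[x - 4, 4, 0], [0, x - 4, 0], [0, 0, x - 4]]) - (0)·det([[-4, 4, 0], [0, x - 4, 0], [0, 0, x - 4]]) + (-2)·det([[-4, x - 4, 0], [0, 0, 0], [0, 0, x - 4]]) - (0)·det([[-4, x - 4, 4], [0, 0, x - 4], [0, 0, 0]]).

Evaluating gives χ_A(x) = x^4 - 14x^3 + 72x^2 - 160x + 128 = (x - 4)^3(x - 2).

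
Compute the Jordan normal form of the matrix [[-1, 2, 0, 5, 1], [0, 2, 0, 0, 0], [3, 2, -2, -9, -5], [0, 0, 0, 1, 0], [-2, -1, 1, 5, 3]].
The characteristic polynomial is det(xI - A) = x^3(x - 2)(x - 1), so the eigenvalues are 0 (algebraic multiplicity 3), 1 (algebraic multiplicity 1), 2 (algebraic multiplicity 1).

For λ = 0: rank(A) = 4, rank(A^2) = 3, rank(A^3) = 2. The eigenspace has dimension 5 - 4 = 1, so there is 1 Jordan block; the rank sequence gives block sizes [3].

For λ = 1: algebraic multiplicity 1 gives one 1×1 block.

For λ = 2: algebraic multiplicity 1 gives one 1×1 block.

Assembling the blocks gives the Jordan form J above.

J = [[0, 1, 0, 0, 0], [0, 0, 1, 0, 0], [0, 0, 0, 0, 0], [0, 0, 0, 1, 0], [0, 0, 0, 0, 2]]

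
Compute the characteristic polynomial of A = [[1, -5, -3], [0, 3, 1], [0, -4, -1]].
xI - A = [[x - 1, 5, 3], [0, x - 3, -1], [0, 4, x + 1]].

Expanding det(xI - A) along the first row:
det(xI - A) = + (x - 1)·det([[x - 3, -1], [4, x + 1]]) - (5)·det([[0, -1], [0, x + 1]]) + (3)·det([[0, x - 3], [0, 4]]).

Evaluating gives χ_A(x) = x^3 - 3x^2 + 3x - 1 = (x - 1)^3.

χ_A(x) = (x - 1)^3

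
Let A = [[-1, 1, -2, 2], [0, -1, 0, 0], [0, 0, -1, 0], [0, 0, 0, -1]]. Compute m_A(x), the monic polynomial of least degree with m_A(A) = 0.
m_A(x) = (x + 1)^2

The characteristic polynomial factors as (x + 1)^4. The minimal polynomial is ∏(x - λ)^{k_λ} where k_λ is the size of the largest Jordan block at λ.

For λ = -1: rank(A + I) = 1, and the largest Jordan block has size 2 (the smallest k with rank((A + I)^k) = rank((A + I)^(k+1))).

So m_A(x) = (x + 1)^2.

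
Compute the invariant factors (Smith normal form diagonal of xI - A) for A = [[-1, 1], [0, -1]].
(x + 1)^2

The Jordan structure of A has elementary divisors (x + 1)^2. Arranging the block sizes at each eigenvalue in decreasing order and taking row products gives the invariant factors.

Invariant factors (smallest first, each dividing the next): (x + 1)^2.

Check: the last factor (x + 1)^2 is the minimal polynomial, and the product (x + 1)^2 is the characteristic polynomial.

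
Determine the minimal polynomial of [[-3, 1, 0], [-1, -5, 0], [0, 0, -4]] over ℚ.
m_A(x) = (x + 4)^2

The characteristic polynomial factors as (x + 4)^3. The minimal polynomial is ∏(x - λ)^{k_λ} where k_λ is the size of the largest Jordan block at λ.

For λ = -4: rank(A + 4I) = 1, and the largest Jordan block has size 2 (the smallest k with rank((A + 4I)^k) = rank((A + 4I)^(k+1))).

So m_A(x) = (x + 4)^2.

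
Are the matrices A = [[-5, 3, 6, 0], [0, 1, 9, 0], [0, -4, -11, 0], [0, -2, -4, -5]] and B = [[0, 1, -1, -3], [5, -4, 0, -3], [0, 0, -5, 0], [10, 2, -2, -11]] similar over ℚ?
Two matrices over a field are similar if and only if they have the same invariant factors.

Both A and B have characteristic polynomial (x + 5)^4 and minimal polynomial (x + 5)^3. Computing further, both have invariant factors x + 5, (x + 5)^3. Hence A and B are similar.

Yes.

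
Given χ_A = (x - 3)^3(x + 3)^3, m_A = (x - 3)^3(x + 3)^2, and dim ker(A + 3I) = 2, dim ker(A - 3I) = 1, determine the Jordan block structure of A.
λ = -3: algebraic multiplicity 3 (exponent in χ_A), largest block size 2 (exponent in m_A), 2 blocks (geometric multiplicity). These force block sizes [2, 1].
λ = 3: algebraic multiplicity 3 (exponent in χ_A), largest block size 3 (exponent in m_A), 1 block (geometric multiplicity). This forces block sizes [3].

Jordan blocks: (-3, 2), (-3, 1), (3, 3)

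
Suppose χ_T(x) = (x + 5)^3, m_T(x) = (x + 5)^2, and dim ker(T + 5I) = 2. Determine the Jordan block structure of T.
λ = -5: algebraic multiplicity 3 (exponent in χ_T), largest block size 2 (exponent in m_T), 2 blocks (geometric multiplicity). These force block sizes [2, 1].

Jordan blocks: (-5, 2), (-5, 1)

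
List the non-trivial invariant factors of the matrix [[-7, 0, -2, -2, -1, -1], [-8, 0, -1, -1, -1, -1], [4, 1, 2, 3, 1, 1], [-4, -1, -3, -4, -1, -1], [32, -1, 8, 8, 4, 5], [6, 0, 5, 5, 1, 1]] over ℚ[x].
The Jordan structure of A has elementary divisors (x + 1)^3, (x + 1), x^2. Arranging the block sizes at each eigenvalue in decreasing order and taking row products gives the invariant factors.

Invariant factors (smallest first, each dividing the next): x + 1, x^2(x + 1)^3.

Check: the last factor x^2(x + 1)^3 is the minimal polynomial, and the product x^2(x + 1)^4 is the characteristic polynomial.

x + 1, x^2(x + 1)^3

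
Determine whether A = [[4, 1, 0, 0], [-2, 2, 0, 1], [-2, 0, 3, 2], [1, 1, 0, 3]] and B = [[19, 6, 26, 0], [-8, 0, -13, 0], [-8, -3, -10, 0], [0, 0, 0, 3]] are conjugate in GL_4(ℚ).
Both have characteristic polynomial (x - 3)^4, but the minimal polynomial of A is (x - 3)^3 while the minimal polynomial of B is (x - 3)^2. The minimal polynomial is a similarity invariant, so A and B are not similar.

No.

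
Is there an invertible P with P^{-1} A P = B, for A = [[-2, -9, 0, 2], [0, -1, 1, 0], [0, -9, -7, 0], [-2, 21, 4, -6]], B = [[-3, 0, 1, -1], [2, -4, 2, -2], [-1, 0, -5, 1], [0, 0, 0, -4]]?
Both have characteristic polynomial (x + 4)^4, but the minimal polynomial of A is (x + 4)^3 while the minimal polynomial of B is (x + 4)^2. The minimal polynomial is a similarity invariant, so A and B are not similar.

No.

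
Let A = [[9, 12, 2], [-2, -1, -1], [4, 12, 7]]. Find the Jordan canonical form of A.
J = [[5, 1, 0], [0, 5, 0], [0, 0, 5]]

The characteristic polynomial is det(xI - A) = (x - 5)^3, so the eigenvalues are 5 (algebraic multiplicity 3).

For λ = 5: rank(A - 5I) = 1, rank((A - 5I)^2) = 0. The eigenspace has dimension 3 - 1 = 2, so there are 2 Jordan blocks; the rank sequence gives block sizes [2, 1].

Assembling the blocks gives the Jordan form J above.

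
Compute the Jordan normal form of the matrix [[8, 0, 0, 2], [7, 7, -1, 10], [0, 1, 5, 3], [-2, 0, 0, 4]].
The characteristic polynomial is det(xI - A) = (x - 6)^4, so the eigenvalues are 6 (algebraic multiplicity 4).

For λ = 6: rank(A - 6I) = 2, rank((A - 6I)^2) = 1, rank((A - 6I)^3) = 0. The eigenspace has dimension 4 - 2 = 2, so there are 2 Jordan blocks; the rank sequence gives block sizes [3, 1].

Assembling the blocks gives the Jordan form J above.

J = [[6, 1, 0, 0], [0, 6, 1, 0], [0, 0, 6, 0], [0, 0, 0, 6]]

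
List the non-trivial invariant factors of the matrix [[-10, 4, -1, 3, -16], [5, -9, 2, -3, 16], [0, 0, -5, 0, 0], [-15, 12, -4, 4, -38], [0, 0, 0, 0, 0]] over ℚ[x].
The Jordan structure of A has elementary divisors (x + 5)^3, (x + 5), x. Arranging the block sizes at each eigenvalue in decreasing order and taking row products gives the invariant factors.

Invariant factors (smallest first, each dividing the next): x + 5, x(x + 5)^3.

Check: the last factor x(x + 5)^3 is the minimal polynomial, and the product x(x + 5)^4 is the characteristic polynomial.

x + 5, x(x + 5)^3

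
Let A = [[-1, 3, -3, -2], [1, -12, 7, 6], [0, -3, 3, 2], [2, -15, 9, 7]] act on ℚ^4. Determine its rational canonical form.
R = [[0, 0, 0, 9], [1, 0, 0, 12], [0, 1, 0, 3], [0, 0, 1, -3]]

The invariant factors of A (the non-unit diagonal entries of the Smith normal form of xI - A over ℚ[x]) are (x + 3)(x^3 - 3x - 3), each dividing the next. The characteristic polynomial is their product, (x + 3)(x^3 - 3x - 3).

The rational canonical form is the block-diagonal matrix of companion matrices C(f_i):
R = [[0, 0, 0, 9], [1, 0, 0, 12], [0, 1, 0, 3], [0, 0, 1, -3]].

Note the characteristic polynomial does not split into linear factors over ℚ, so A has no Jordan form over ℚ; the rational canonical form exists over any field.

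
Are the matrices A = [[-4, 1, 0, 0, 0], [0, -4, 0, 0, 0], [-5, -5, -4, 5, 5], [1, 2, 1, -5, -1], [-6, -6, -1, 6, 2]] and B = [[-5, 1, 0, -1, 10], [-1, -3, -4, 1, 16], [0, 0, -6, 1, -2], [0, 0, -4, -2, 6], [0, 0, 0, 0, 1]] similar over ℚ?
Two matrices over a field are similar if and only if they have the same invariant factors.

Both A and B have characteristic polynomial (x - 1)(x + 4)^4 and minimal polynomial (x - 1)(x + 4)^2. Computing further, both have invariant factors (x + 4)^2, (x - 1)(x + 4)^2. Hence A and B are similar.

Yes.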